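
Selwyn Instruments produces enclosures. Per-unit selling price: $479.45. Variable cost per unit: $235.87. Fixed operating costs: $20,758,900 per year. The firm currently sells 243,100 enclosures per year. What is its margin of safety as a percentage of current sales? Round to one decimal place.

64.9%

Each unit contributes $479.45 − $235.87 = $243.58. Break-even units = $20,758,900 ÷ $243.58 = 85,224.16; break-even revenue = 85,224.16 × $479.45 = $40,860,721.75.
Current sales = 243,100 × $479.45 = $116,554,295.00.
Margin of safety = ($116,554,295.00 − $40,860,721.75) ÷ $116,554,295.00 = 64.9%.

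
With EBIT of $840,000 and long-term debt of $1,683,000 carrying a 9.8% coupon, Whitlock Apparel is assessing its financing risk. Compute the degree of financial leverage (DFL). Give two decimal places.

Interest = $164,934.00.
DFL = EBIT ÷ (EBIT − I) = $840,000 ÷ ($840,000 − $164,934.00) = $840,000 ÷ $675,066.00 = 1.2443.

1.24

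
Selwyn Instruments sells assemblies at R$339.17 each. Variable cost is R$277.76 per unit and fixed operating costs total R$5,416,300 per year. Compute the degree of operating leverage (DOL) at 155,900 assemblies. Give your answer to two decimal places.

Total contribution margin = 155,900 × R$61.41 = R$9,573,819.00.
EBIT = R$9,573,819.00 − R$5,416,300 = R$4,157,519.00.
So DOL = total CM / EBIT = R$9,573,819.00 / R$4,157,519.00 = 2.3028.

2.30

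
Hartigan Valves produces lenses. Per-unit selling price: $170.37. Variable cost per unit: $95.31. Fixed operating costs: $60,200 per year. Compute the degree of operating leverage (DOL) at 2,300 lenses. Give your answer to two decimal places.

Contribution at this volume is 2,300 × $75.06 = $172,638.00.
Operating income = contribution − fixed costs = $172,638.00 − $60,200 = $112,438.00.
So DOL = total CM / EBIT = $172,638.00 / $112,438.00 = 1.5354.

1.54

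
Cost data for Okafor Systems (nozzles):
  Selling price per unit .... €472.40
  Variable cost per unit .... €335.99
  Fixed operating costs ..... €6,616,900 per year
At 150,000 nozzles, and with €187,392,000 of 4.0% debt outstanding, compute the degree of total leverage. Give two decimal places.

3.22

At 150,000 units, contribution = 150,000 × €136.41 = €20,461,500.00.
EBIT = €20,461,500.00 − €6,616,900 = €13,844,600.00. Interest = €7,495,680.00.
DOL = €20,461,500.00 ÷ €13,844,600.00 = 1.4779; DFL = €13,844,600.00 ÷ €6,348,920.00 = 2.1806.
DCL = DOL × DFL = 1.4779 × 2.1806 = 3.2227.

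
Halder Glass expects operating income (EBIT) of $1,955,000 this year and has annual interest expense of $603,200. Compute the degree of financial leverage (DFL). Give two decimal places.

1.45

Interest = $603,200.00.
Degree of financial leverage = EBIT / (EBIT − interest) = $1,955,000 / $1,351,800.00 = 1.4462.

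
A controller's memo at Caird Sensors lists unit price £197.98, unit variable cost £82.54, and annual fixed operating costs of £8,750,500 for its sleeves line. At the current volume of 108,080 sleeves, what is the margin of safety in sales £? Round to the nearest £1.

Unit CM = price − variable cost = £197.98 − £82.54 = £115.44. Break-even units = £8,750,500 ÷ £115.44 = 75,801.28; break-even revenue = 75,801.28 × £197.98 = £15,007,137.82.
Actual sales revenue = 108,080 × £197.98 = £21,397,678.40.
Margin of safety = £21,397,678.40 − £15,007,137.82 = £6,390,541.

£6,390,541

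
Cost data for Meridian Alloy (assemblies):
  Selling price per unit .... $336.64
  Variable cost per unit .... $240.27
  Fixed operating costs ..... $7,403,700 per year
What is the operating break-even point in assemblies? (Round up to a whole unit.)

Unit CM = price − variable cost = $336.64 − $240.27 = $96.37.
Units to break even: $7,403,700 ÷ $96.37 = 76,825.78, rounded up to 76,826.

76,826 assemblies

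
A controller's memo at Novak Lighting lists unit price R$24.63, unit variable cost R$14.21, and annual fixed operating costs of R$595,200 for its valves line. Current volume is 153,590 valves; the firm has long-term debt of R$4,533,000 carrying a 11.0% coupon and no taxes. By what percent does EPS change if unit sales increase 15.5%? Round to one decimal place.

Contribution at this volume is 153,590 × R$10.42 = R$1,600,407.80.
Subtracting fixed costs: EBIT = R$1,600,407.80 − R$595,200 = R$1,005,207.80.
After interest of R$498,630.00, pre-tax earnings = R$506,577.80.
Degree of combined leverage = contribution ÷ (EBIT − I) = R$1,600,407.80 ÷ R$506,577.80 = 3.1593.
%ΔEPS = DCL × %ΔSales = 3.1593 × +15.5% = +49.0%.

+49.0%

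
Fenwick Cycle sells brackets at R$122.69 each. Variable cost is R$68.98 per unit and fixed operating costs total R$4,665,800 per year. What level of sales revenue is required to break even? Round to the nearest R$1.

R$10,658,108

Contribution margin per unit = R$122.69 − R$68.98 = R$53.71, a CM ratio of R$53.71 ÷ R$122.69 = 0.4378.
Break-even sales = FC ÷ CM ratio = R$4,665,800 × R$122.69 / R$53.71 = R$10,658,108.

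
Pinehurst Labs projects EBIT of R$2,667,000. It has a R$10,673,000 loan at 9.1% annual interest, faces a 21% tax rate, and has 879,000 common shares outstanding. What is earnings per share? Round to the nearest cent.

R$1.52

Pre-tax income = R$2,667,000 − R$971,243.00 = R$1,695,757.00.
Net income = R$1,695,757.00 × (1 − 0.21) = R$1,339,648.03.
Per share: R$1,339,648.03 / 879,000 shares = R$1.52.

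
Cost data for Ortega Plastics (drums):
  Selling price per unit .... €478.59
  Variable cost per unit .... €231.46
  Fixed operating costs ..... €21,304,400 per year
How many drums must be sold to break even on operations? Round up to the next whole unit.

86,208 drums

Each unit contributes €478.59 − €231.46 = €247.13.
Break-even Q = €21,304,400 / €247.13 = 86,207.26 → 86,208 drums.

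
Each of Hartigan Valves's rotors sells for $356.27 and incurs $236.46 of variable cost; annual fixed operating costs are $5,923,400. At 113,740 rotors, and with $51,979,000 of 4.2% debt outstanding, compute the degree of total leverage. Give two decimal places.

Total contribution margin = 113,740 × $119.81 = $13,627,189.40.
Subtracting fixed costs: EBIT = $13,627,189.40 − $5,923,400 = $7,703,789.40. Interest = $2,183,118.00, so EBIT − I = $5,520,671.40.
DCL = contribution ÷ (EBIT − I) = $13,627,189.40 ÷ $5,520,671.40 = 2.4684.

2.47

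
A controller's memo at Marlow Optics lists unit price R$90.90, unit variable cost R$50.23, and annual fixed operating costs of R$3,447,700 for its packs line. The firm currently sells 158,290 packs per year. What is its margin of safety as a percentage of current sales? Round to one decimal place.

46.4%

Each unit contributes R$90.90 − R$50.23 = R$40.67. Break-even units = R$3,447,700 ÷ R$40.67 = 84,772.56; break-even revenue = 84,772.56 × R$90.90 = R$7,705,825.67.
Current sales = 158,290 × R$90.90 = R$14,388,561.00.
Margin of safety = (R$14,388,561.00 − R$7,705,825.67) ÷ R$14,388,561.00 = 46.4%.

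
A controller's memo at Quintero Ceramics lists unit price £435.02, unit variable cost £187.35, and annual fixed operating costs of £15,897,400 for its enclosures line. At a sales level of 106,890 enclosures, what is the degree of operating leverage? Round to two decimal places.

At 106,890 units, contribution = 106,890 × £247.67 = £26,473,446.30.
Subtracting fixed costs: EBIT = £26,473,446.30 − £15,897,400 = £10,576,046.30.
So DOL = total CM / EBIT = £26,473,446.30 / £10,576,046.30 = 2.5032.

2.50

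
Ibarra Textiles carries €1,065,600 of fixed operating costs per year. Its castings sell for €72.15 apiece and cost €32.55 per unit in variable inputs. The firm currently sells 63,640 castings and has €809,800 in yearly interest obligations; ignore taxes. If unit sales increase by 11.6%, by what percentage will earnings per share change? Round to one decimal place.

+45.3%

Contribution at this volume is 63,640 × €39.60 = €2,520,144.00.
Subtracting fixed costs: EBIT = €2,520,144.00 − €1,065,600 = €1,454,544.00.
After interest of €809,800.00, pre-tax earnings = €644,744.00.
Degree of combined leverage = contribution ÷ (EBIT − I) = €2,520,144.00 ÷ €644,744.00 = 3.9088.
EPS therefore changes by 3.9088 × (+11.6%) = +45.3%.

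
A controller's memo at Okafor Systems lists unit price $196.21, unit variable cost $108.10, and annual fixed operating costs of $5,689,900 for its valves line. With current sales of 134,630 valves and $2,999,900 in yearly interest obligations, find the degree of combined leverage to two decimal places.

At 134,630 units, contribution = 134,630 × $88.11 = $11,862,249.30.
EBIT = $11,862,249.30 − $5,689,900 = $6,172,349.30. Interest = $2,999,900.00, so EBIT − I = $3,172,449.30.
DCL = contribution ÷ (EBIT − I) = $11,862,249.30 ÷ $3,172,449.30 = 3.7391.

3.74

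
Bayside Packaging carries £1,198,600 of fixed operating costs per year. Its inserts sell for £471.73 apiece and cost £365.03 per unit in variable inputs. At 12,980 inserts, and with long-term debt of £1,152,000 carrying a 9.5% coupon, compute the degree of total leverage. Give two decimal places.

Total contribution margin = 12,980 × £106.70 = £1,384,966.00.
Subtracting fixed costs: EBIT = £1,384,966.00 − £1,198,600 = £186,366.00. Interest = £109,440.00, so EBIT − I = £76,926.00.
DCL = contribution ÷ (EBIT − I) = £1,384,966.00 ÷ £76,926.00 = 18.0039.

18.00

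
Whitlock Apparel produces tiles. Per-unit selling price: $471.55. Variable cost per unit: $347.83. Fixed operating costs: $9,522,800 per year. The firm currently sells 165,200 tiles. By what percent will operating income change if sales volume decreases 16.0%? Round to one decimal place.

-30.0%

Contribution at this volume is 165,200 × $123.72 = $20,438,544.00.
EBIT = $20,438,544.00 − $9,522,800 = $10,915,744.00.
DOL = contribution ÷ EBIT = $20,438,544.00 ÷ $10,915,744.00 = 1.8724.
%ΔEBIT = DOL × %ΔSales = 1.8724 × -16.0% = -30.0%.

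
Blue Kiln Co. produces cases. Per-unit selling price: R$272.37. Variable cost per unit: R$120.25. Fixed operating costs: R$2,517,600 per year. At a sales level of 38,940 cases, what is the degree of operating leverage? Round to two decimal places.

Contribution at this volume is 38,940 × R$152.12 = R$5,923,552.80.
Subtracting fixed costs: EBIT = R$5,923,552.80 − R$2,517,600 = R$3,405,952.80.
So DOL = total CM / EBIT = R$5,923,552.80 / R$3,405,952.80 = 1.7392.

1.74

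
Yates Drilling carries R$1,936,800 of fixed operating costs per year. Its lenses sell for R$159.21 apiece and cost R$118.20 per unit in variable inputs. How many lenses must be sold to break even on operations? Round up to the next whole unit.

Each unit contributes R$159.21 − R$118.20 = R$41.01.
Break-even volume = fixed costs ÷ CM per unit = R$1,936,800 ÷ R$41.01 = 47,227.51, so 47,228 lenses.

47,228 lenses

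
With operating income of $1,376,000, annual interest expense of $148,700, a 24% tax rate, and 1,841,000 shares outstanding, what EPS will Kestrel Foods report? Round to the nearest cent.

$0.51

Interest = $148,700.00, so EBT = $1,376,000 − $148,700.00 = $1,227,300.00.
After tax at 24%: net income = $1,227,300.00 × 0.76 = $932,748.00.
EPS = $932,748.00 ÷ 1,841,000 = $0.51.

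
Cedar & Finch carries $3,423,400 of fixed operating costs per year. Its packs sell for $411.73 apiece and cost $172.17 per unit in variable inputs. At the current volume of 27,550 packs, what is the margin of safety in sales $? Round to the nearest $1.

Each unit contributes $411.73 − $172.17 = $239.56. Break-even units = $3,423,400 ÷ $239.56 = 14,290.37; break-even revenue = 14,290.37 × $411.73 = $5,883,772.26.
Current sales = 27,550 × $411.73 = $11,343,161.50.
Margin of safety = $11,343,161.50 − $5,883,772.26 = $5,459,389.

$5,459,389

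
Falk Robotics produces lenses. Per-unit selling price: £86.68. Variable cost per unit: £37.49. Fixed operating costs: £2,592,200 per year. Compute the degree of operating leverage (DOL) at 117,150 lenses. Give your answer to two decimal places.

Total contribution margin = 117,150 × £49.19 = £5,762,608.50.
EBIT = £5,762,608.50 − £2,592,200 = £3,170,408.50.
So DOL = total CM / EBIT = £5,762,608.50 / £3,170,408.50 = 1.8176.

1.82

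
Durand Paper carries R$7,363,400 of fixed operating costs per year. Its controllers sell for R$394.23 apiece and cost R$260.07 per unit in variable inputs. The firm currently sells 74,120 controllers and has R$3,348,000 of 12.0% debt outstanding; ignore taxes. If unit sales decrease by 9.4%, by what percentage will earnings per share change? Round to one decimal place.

-42.9%

Total contribution margin = 74,120 × R$134.16 = R$9,943,939.20.
EBIT = R$9,943,939.20 − R$7,363,400 = R$2,580,539.20.
Interest = R$401,760.00, so EBIT − I = R$2,178,779.20.
Degree of combined leverage = contribution ÷ (EBIT − I) = R$9,943,939.20 ÷ R$2,178,779.20 = 4.5640.
EPS therefore changes by 4.5640 × (-9.4%) = -42.9%.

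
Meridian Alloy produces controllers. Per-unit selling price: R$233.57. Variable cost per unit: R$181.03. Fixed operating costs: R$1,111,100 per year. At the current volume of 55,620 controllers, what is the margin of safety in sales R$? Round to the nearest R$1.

Each unit contributes R$233.57 − R$181.03 = R$52.54. Break-even units = R$1,111,100 ÷ R$52.54 = 21,147.70; break-even revenue = 21,147.70 × R$233.57 = R$4,939,467.59.
Current sales = 55,620 × R$233.57 = R$12,991,163.40.
Margin of safety = R$12,991,163.40 − R$4,939,467.59 = R$8,051,696.

R$8,051,696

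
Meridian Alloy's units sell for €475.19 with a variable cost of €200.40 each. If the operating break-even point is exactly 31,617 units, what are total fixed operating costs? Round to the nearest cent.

Unit CM = price − variable cost = €475.19 − €200.40 = €274.79.
Since BE = FC / CM, FC = 31,617 × €274.79 = €8,688,035.43.

€8,688,035.43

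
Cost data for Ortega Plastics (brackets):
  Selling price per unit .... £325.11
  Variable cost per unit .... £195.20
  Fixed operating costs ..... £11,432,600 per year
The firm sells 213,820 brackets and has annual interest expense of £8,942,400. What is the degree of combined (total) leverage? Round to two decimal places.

At 213,820 units, contribution = 213,820 × £129.91 = £27,777,356.20.
EBIT = £27,777,356.20 − £11,432,600 = £16,344,756.20. Interest = £8,942,400.00.
DOL = £27,777,356.20 ÷ £16,344,756.20 = 1.6995; DFL = £16,344,756.20 ÷ £7,402,356.20 = 2.2080.
DCL = DOL × DFL = 1.6995 × 2.2080 = 3.7525.

3.75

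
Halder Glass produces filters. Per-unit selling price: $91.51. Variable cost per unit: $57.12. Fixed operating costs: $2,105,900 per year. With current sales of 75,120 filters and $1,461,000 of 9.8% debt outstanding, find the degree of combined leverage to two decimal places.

7.73

Total contribution margin = 75,120 × $34.39 = $2,583,376.80.
EBIT = $2,583,376.80 − $2,105,900 = $477,476.80. Interest = $143,178.00.
DOL = $2,583,376.80 ÷ $477,476.80 = 5.4105; DFL = $477,476.80 ÷ $334,298.80 = 1.4283.
DCL = DOL × DFL = 5.4105 × 1.4283 = 7.7278.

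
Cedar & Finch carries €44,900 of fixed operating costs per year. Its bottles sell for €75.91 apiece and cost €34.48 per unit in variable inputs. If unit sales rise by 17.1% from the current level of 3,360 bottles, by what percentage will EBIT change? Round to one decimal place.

At 3,360 units, contribution = 3,360 × €41.43 = €139,204.80.
EBIT = €139,204.80 − €44,900 = €94,304.80.
DOL = contribution ÷ EBIT = €139,204.80 ÷ €94,304.80 = 1.4761.
So EBIT moves 1.4761 × (+17.1%) = +25.2%.

+25.2%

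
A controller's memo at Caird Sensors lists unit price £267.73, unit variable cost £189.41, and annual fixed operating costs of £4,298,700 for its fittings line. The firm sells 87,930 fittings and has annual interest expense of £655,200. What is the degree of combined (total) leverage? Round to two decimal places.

Total contribution margin = 87,930 × £78.32 = £6,886,677.60.
EBIT = £6,886,677.60 − £4,298,700 = £2,587,977.60. Interest = £655,200.00.
DOL = £6,886,677.60 ÷ £2,587,977.60 = 2.6610; DFL = £2,587,977.60 ÷ £1,932,777.60 = 1.3390.
DCL = DOL × DFL = 2.6610 × 1.3390 = 3.5631.

3.56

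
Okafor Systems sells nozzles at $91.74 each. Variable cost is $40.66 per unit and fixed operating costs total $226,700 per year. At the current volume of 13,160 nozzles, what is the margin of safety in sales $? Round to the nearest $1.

$800,144

Each unit contributes $91.74 − $40.66 = $51.08. Break-even units = $226,700 ÷ $51.08 = 4,438.14; break-even revenue = 4,438.14 × $91.74 = $407,154.62.
Actual sales revenue = 13,160 × $91.74 = $1,207,298.40.
Margin of safety = $1,207,298.40 − $407,154.62 = $800,144.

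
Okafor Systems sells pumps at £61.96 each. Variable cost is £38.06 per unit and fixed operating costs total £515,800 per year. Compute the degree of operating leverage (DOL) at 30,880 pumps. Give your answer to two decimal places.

Total contribution margin = 30,880 × £23.90 = £738,032.00.
Subtracting fixed costs: EBIT = £738,032.00 − £515,800 = £222,232.00.
DOL = contribution ÷ EBIT = £738,032.00 ÷ £222,232.00 = 3.3210.

3.32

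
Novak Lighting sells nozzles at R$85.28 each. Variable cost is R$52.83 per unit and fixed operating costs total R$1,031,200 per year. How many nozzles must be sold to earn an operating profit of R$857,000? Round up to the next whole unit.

Unit CM = price − variable cost = R$85.28 − R$52.83 = R$32.45.
Units = (FC + target) / CM = (R$1,031,200 + R$857,000) / R$32.45 = 58,187.98, so 58,188 nozzles.

58,188 nozzles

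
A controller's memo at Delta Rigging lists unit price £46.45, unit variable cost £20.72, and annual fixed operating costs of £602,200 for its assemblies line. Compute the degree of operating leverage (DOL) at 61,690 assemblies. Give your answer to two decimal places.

Total contribution margin = 61,690 × £25.73 = £1,587,283.70.
Operating income = contribution − fixed costs = £1,587,283.70 − £602,200 = £985,083.70.
Degree of operating leverage = £1,587,283.70 / £985,083.70 = 1.6113.

1.61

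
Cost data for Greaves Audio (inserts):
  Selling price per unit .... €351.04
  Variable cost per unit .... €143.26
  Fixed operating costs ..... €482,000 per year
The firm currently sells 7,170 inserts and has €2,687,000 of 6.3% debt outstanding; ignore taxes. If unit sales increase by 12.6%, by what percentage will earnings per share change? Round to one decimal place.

Total contribution margin = 7,170 × €207.78 = €1,489,782.60.
EBIT = €1,489,782.60 − €482,000 = €1,007,782.60.
Interest = €169,281.00, so EBIT − I = €838,501.60.
Degree of combined leverage = contribution ÷ (EBIT − I) = €1,489,782.60 ÷ €838,501.60 = 1.7767.
%ΔEPS = DCL × %ΔSales = 1.7767 × +12.6% = +22.4%.

+22.4%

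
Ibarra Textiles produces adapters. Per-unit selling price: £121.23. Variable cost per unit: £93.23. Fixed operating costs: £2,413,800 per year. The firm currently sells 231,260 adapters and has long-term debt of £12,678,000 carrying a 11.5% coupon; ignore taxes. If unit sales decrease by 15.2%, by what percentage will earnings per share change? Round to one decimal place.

At 231,260 units, contribution = 231,260 × £28.00 = £6,475,280.00.
Subtracting fixed costs: EBIT = £6,475,280.00 − £2,413,800 = £4,061,480.00.
After interest of £1,457,970.00, pre-tax earnings = £2,603,510.00.
Degree of combined leverage = contribution ÷ (EBIT − I) = £6,475,280.00 ÷ £2,603,510.00 = 2.4871.
%ΔEPS = DCL × %ΔSales = 2.4871 × -15.2% = -37.8%.

-37.8%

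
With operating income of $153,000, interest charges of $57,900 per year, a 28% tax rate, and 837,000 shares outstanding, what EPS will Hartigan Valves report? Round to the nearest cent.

Interest = $57,900.00, so EBT = $153,000 − $57,900.00 = $95,100.00.
After tax at 28%: net income = $95,100.00 × 0.72 = $68,472.00.
EPS = $68,472.00 ÷ 837,000 = $0.08.

$0.08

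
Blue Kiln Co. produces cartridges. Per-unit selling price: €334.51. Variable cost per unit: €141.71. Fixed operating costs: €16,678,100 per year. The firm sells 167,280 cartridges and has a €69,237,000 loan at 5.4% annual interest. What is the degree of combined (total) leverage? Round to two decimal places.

2.73

Contribution at this volume is 167,280 × €192.80 = €32,251,584.00.
Subtracting fixed costs: EBIT = €32,251,584.00 − €16,678,100 = €15,573,484.00. Interest = €3,738,798.00.
DOL = €32,251,584.00 ÷ €15,573,484.00 = 2.0709; DFL = €15,573,484.00 ÷ €11,834,686.00 = 1.3159.
Combined leverage = 2.0709 × 1.3159 = 2.7251.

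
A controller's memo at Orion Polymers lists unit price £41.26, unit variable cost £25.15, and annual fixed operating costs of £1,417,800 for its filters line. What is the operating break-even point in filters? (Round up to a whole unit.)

88,008 filters

Each unit contributes £41.26 − £25.15 = £16.11.
Units to break even: £1,417,800 ÷ £16.11 = 88,007.45, rounded up to 88,008.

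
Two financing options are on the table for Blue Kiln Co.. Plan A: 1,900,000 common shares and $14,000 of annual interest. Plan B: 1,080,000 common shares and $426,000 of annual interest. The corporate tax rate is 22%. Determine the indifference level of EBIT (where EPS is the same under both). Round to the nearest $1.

$968,634

Set EPS_A = EPS_B: (EBIT − $14,000)(1 − 0.22) ÷ 1,900,000 = (EBIT − $426,000)(1 − 0.22) ÷ 1,080,000.
Cancelling (1 − t) and cross-multiplying: 1,080,000·(EBIT − 14,000) = 1,900,000·(EBIT − 426,000).
EBIT × (1,900,000 − 1,080,000) = 426,000 × 1,900,000 − 14,000 × 1,080,000 = 794,280,000,000, so EBIT = 794,280,000,000 ÷ 820,000 = 968,634.15.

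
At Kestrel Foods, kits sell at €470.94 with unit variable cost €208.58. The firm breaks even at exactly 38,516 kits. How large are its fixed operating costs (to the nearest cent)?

€10,105,057.76

Unit CM = price − variable cost = €470.94 − €208.58 = €262.36.
Fixed costs = break-even units × CM = 38,516 × €262.36 = €10,105,057.76.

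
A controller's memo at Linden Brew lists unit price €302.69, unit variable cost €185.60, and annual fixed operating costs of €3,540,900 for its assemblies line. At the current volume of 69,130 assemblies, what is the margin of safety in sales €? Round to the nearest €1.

€11,771,360

Contribution margin per unit = €302.69 − €185.60 = €117.09. Break-even units = €3,540,900 ÷ €117.09 = 30,240.84; break-even revenue = 30,240.84 × €302.69 = €9,153,599.97.
Actual sales revenue = 69,130 × €302.69 = €20,924,959.70.
Margin of safety = €20,924,959.70 − €9,153,599.97 = €11,771,360.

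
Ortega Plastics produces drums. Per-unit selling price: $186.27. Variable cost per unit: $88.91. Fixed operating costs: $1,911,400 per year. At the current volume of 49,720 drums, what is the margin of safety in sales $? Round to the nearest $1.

$5,604,437

Each unit contributes $186.27 − $88.91 = $97.36. Break-even units = $1,911,400 ÷ $97.36 = 19,632.29; break-even revenue = 19,632.29 × $186.27 = $3,656,907.13.
Current sales = 49,720 × $186.27 = $9,261,344.40.
Margin of safety = $9,261,344.40 − $3,656,907.13 = $5,604,437.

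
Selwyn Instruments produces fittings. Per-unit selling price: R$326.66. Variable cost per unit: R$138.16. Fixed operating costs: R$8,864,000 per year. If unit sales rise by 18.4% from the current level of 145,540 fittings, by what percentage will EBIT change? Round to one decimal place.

At 145,540 units, contribution = 145,540 × R$188.50 = R$27,434,290.00.
Operating income = contribution − fixed costs = R$27,434,290.00 − R$8,864,000 = R$18,570,290.00.
Degree of operating leverage = R$27,434,290.00 / R$18,570,290.00 = 1.4773.
%ΔEBIT = DOL × %ΔSales = 1.4773 × +18.4% = +27.2%.

+27.2%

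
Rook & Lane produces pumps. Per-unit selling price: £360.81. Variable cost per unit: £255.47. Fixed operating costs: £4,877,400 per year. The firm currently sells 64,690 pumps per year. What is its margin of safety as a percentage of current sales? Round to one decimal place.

28.4%

Unit CM = price − variable cost = £360.81 − £255.47 = £105.34. Break-even units = £4,877,400 ÷ £105.34 = 46,301.50; break-even revenue = 46,301.50 × £360.81 = £16,706,044.18.
Actual sales revenue = 64,690 × £360.81 = £23,340,798.90.
Margin of safety = (£23,340,798.90 − £16,706,044.18) ÷ £23,340,798.90 = 28.4%.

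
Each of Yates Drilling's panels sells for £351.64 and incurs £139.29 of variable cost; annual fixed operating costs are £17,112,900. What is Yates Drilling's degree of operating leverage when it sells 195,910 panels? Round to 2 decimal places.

Total contribution margin = 195,910 × £212.35 = £41,601,488.50.
Subtracting fixed costs: EBIT = £41,601,488.50 − £17,112,900 = £24,488,588.50.
DOL = contribution ÷ EBIT = £41,601,488.50 ÷ £24,488,588.50 = 1.6988.

1.70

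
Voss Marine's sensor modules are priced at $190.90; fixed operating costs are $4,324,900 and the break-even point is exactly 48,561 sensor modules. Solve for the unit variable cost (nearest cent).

At break-even, FC = Q × (P − VC), so P − VC = $4,324,900 ÷ 48,561 = $89.0612.
Hence VC = price − CM = $190.90 − $89.0612 = $101.84.

$101.84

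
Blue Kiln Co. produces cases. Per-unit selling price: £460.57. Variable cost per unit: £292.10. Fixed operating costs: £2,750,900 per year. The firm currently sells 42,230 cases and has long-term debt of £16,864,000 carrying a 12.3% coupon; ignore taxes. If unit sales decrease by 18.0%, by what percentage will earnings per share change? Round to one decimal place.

-55.9%

Contribution at this volume is 42,230 × £168.47 = £7,114,488.10.
Subtracting fixed costs: EBIT = £7,114,488.10 − £2,750,900 = £4,363,588.10.
Interest = £2,074,272.00, so EBIT − I = £2,289,316.10.
Degree of combined leverage = contribution ÷ (EBIT − I) = £7,114,488.10 ÷ £2,289,316.10 = 3.1077.
EPS therefore changes by 3.1077 × (-18.0%) = -55.9%.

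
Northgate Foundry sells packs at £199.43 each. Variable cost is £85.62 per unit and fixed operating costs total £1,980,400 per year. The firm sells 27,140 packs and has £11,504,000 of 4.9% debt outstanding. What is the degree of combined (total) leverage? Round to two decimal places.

5.67

Total contribution margin = 27,140 × £113.81 = £3,088,803.40.
EBIT = £3,088,803.40 − £1,980,400 = £1,108,403.40. Interest = £563,696.00, so EBIT − I = £544,707.40.
DCL = contribution ÷ (EBIT − I) = £3,088,803.40 ÷ £544,707.40 = 5.6706.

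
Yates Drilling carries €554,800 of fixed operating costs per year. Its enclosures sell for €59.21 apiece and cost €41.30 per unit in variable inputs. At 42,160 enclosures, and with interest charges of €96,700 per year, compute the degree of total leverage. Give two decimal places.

Contribution at this volume is 42,160 × €17.91 = €755,085.60.
Subtracting fixed costs: EBIT = €755,085.60 − €554,800 = €200,285.60. Interest = €96,700.00.
DOL = €755,085.60 ÷ €200,285.60 = 3.7700; DFL = €200,285.60 ÷ €103,585.60 = 1.9335.
Combined leverage = 3.7700 × 1.9335 = 7.2893.

7.29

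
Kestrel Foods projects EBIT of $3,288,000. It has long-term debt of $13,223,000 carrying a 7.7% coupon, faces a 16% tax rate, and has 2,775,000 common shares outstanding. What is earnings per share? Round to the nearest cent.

$0.69

Pre-tax income = $3,288,000 − $1,018,171.00 = $2,269,829.00.
Net income = $2,269,829.00 × (1 − 0.16) = $1,906,656.36.
Per share: $1,906,656.36 / 2,775,000 shares = $0.69.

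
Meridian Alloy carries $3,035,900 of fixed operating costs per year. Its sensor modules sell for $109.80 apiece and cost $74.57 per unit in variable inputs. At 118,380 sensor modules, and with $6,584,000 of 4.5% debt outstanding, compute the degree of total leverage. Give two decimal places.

At 118,380 units, contribution = 118,380 × $35.23 = $4,170,527.40.
Operating income = contribution − fixed costs = $4,170,527.40 − $3,035,900 = $1,134,627.40. Interest = $296,280.00.
DOL = $4,170,527.40 ÷ $1,134,627.40 = 3.6757; DFL = $1,134,627.40 ÷ $838,347.40 = 1.3534.
Combined leverage = 3.6757 × 1.3534 = 4.9747.

4.97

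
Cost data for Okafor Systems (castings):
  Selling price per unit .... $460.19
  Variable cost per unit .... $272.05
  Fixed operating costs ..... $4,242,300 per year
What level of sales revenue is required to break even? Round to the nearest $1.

CM per unit = $460.19 − $272.05 = $188.14; CM ratio = $188.14 / $460.19 = 0.4088.
Break-even revenue = fixed costs × price ÷ CM = $4,242,300 × $460.19 ÷ $188.14 = $10,376,656.

$10,376,656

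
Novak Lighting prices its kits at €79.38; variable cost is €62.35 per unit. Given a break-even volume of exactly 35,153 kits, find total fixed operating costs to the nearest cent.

Contribution margin per unit = €79.38 − €62.35 = €17.03.
Since BE = FC / CM, FC = 35,153 × €17.03 = €598,655.59.

€598,655.59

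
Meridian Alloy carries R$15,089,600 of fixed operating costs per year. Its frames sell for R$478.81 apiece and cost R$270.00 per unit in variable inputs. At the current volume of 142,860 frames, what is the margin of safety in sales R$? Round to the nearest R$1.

R$33,801,717

Unit CM = price − variable cost = R$478.81 − R$270.00 = R$208.81. Break-even units = R$15,089,600 ÷ R$208.81 = 72,264.74; break-even revenue = 72,264.74 × R$478.81 = R$34,601,079.34.
Current sales = 142,860 × R$478.81 = R$68,402,796.60.
Margin of safety = R$68,402,796.60 − R$34,601,079.34 = R$33,801,717.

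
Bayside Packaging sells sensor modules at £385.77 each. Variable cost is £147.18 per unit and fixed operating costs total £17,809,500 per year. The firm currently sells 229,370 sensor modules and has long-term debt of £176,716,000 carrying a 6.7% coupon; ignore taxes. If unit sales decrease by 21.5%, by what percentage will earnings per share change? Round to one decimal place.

-46.9%

At 229,370 units, contribution = 229,370 × £238.59 = £54,725,388.30.
Subtracting fixed costs: EBIT = £54,725,388.30 − £17,809,500 = £36,915,888.30.
Interest = £11,839,972.00, so EBIT − I = £25,075,916.30.
DCL = total CM / (EBIT − I) = £54,725,388.30 / £25,075,916.30 = 2.1824.
%ΔEPS = DCL × %ΔSales = 2.1824 × -21.5% = -46.9%.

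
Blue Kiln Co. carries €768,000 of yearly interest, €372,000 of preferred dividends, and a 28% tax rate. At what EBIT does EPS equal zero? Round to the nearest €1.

Grossing the preferred dividend up to pre-tax terms: €372,000 / (1 − 0.28) = €516,666.67.
EPS = 0 when EBIT covers interest plus the pre-tax preferred burden: €768,000 + €516,666.67 = €1,284,666.67.

€1,284,667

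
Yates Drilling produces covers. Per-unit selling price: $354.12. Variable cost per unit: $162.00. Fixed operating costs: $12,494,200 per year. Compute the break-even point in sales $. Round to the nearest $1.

CM per unit = $354.12 − $162.00 = $192.12; CM ratio = $192.12 / $354.12 = 0.5425.
Break-even sales = FC ÷ CM ratio = $12,494,200 × $354.12 / $192.12 = $23,029,597.

$23,029,597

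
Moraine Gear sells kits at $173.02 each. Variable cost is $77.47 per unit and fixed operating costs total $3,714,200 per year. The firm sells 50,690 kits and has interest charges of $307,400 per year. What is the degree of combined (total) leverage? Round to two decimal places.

5.89

Total contribution margin = 50,690 × $95.55 = $4,843,429.50.
EBIT = $4,843,429.50 − $3,714,200 = $1,129,229.50. Interest = $307,400.00.
DOL = $4,843,429.50 ÷ $1,129,229.50 = 4.2891; DFL = $1,129,229.50 ÷ $821,829.50 = 1.3740.
DCL = DOL × DFL = 4.2891 × 1.3740 = 5.8932.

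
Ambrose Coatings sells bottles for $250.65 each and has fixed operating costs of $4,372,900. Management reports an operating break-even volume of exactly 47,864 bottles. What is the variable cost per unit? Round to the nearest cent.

$159.29

At break-even, FC = Q × (P − VC), so P − VC = $4,372,900 ÷ 47,864 = $91.3609.
Variable cost per unit = $250.65 − $91.3609 = $159.29.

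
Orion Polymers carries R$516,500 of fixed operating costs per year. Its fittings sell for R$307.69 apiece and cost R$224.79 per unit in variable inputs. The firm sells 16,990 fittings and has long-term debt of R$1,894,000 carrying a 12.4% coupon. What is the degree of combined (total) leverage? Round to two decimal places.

2.14

At 16,990 units, contribution = 16,990 × R$82.90 = R$1,408,471.00.
Subtracting fixed costs: EBIT = R$1,408,471.00 − R$516,500 = R$891,971.00. Interest = R$234,856.00, so EBIT − I = R$657,115.00.
Degree of total leverage = total CM / (EBIT − interest) = R$1,408,471.00 / R$657,115.00 = 2.1434.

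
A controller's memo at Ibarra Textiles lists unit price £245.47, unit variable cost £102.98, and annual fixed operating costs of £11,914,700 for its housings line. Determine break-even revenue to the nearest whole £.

£20,525,661

Contribution margin per unit = £245.47 − £102.98 = £142.49, a CM ratio of £142.49 ÷ £245.47 = 0.5805.
Break-even sales = FC ÷ CM ratio = £11,914,700 × £245.47 / £142.49 = £20,525,661.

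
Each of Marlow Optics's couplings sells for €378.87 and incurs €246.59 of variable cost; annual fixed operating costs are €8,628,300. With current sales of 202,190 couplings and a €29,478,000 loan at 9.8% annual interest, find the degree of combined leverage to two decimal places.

Contribution at this volume is 202,190 × €132.28 = €26,745,693.20.
Operating income = contribution − fixed costs = €26,745,693.20 − €8,628,300 = €18,117,393.20. Interest = €2,888,844.00.
DOL = €26,745,693.20 ÷ €18,117,393.20 = 1.4762; DFL = €18,117,393.20 ÷ €15,228,549.20 = 1.1897.
Combined leverage = 1.4762 × 1.1897 = 1.7562.

1.76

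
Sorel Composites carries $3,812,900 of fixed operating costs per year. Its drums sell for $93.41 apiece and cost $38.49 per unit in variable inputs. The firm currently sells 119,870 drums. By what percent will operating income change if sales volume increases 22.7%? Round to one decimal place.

+53.9%

Total contribution margin = 119,870 × $54.92 = $6,583,260.40.
Subtracting fixed costs: EBIT = $6,583,260.40 − $3,812,900 = $2,770,360.40.
DOL = contribution ÷ EBIT = $6,583,260.40 ÷ $2,770,360.40 = 2.3763.
So EBIT moves 2.3763 × (+22.7%) = +53.9%.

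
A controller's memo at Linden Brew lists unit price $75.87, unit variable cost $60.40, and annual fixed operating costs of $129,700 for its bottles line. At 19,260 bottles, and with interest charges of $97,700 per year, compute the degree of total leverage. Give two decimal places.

4.22

Contribution at this volume is 19,260 × $15.47 = $297,952.20.
EBIT = $297,952.20 − $129,700 = $168,252.20. Interest = $97,700.00.
DOL = $297,952.20 ÷ $168,252.20 = 1.7709; DFL = $168,252.20 ÷ $70,552.20 = 2.3848.
Combined leverage = 1.7709 × 2.3848 = 4.2232.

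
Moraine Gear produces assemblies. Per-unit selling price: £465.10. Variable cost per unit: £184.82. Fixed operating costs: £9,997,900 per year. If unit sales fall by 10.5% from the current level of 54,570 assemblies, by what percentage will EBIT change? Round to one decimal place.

-30.3%

Total contribution margin = 54,570 × £280.28 = £15,294,879.60.
Operating income = contribution − fixed costs = £15,294,879.60 − £9,997,900 = £5,296,979.60.
So DOL = total CM / EBIT = £15,294,879.60 / £5,296,979.60 = 2.8875.
Operating income changes by 2.8875 × -10.5% = -30.3%.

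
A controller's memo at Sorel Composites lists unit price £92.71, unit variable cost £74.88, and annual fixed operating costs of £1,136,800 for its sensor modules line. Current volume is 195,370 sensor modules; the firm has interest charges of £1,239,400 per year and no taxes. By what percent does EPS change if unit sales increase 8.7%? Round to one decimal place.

+27.4%

Contribution at this volume is 195,370 × £17.83 = £3,483,447.10.
Operating income = contribution − fixed costs = £3,483,447.10 − £1,136,800 = £2,346,647.10.
After interest of £1,239,400.00, pre-tax earnings = £1,107,247.10.
Degree of combined leverage = contribution ÷ (EBIT − I) = £3,483,447.10 ÷ £1,107,247.10 = 3.1460.
EPS therefore changes by 3.1460 × (+8.7%) = +27.4%.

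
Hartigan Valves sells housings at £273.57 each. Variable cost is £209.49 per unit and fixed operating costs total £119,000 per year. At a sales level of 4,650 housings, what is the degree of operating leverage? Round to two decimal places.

Contribution at this volume is 4,650 × £64.08 = £297,972.00.
Subtracting fixed costs: EBIT = £297,972.00 − £119,000 = £178,972.00.
So DOL = total CM / EBIT = £297,972.00 / £178,972.00 = 1.6649.

1.66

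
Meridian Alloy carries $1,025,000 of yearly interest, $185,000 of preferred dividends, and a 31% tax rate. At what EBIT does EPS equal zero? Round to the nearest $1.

$1,293,116

Grossing the preferred dividend up to pre-tax terms: $185,000 / (1 − 0.31) = $268,115.94.
EPS = 0 when EBIT covers interest plus the pre-tax preferred burden: $1,025,000 + $268,115.94 = $1,293,115.94.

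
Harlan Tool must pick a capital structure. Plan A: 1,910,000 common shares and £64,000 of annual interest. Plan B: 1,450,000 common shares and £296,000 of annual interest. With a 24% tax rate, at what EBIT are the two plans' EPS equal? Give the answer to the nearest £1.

£1,027,304

Set EPS_A = EPS_B: (EBIT − £64,000)(1 − 0.24) ÷ 1,910,000 = (EBIT − £296,000)(1 − 0.24) ÷ 1,450,000.
The (1 − t) factor cancels: (EBIT − 64,000) × 1,450,000 = (EBIT − 296,000) × 1,910,000.
EBIT × (1,910,000 − 1,450,000) = 296,000 × 1,910,000 − 64,000 × 1,450,000 = 472,560,000,000, so EBIT = 472,560,000,000 ÷ 460,000 = 1,027,304.35.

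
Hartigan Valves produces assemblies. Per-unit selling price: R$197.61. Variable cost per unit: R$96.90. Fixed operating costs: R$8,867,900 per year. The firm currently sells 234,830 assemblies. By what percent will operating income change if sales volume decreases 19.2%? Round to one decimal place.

At 234,830 units, contribution = 234,830 × R$100.71 = R$23,649,729.30.
Operating income = contribution − fixed costs = R$23,649,729.30 − R$8,867,900 = R$14,781,829.30.
DOL = contribution ÷ EBIT = R$23,649,729.30 ÷ R$14,781,829.30 = 1.5999.
So EBIT moves 1.5999 × (-19.2%) = -30.7%.

-30.7%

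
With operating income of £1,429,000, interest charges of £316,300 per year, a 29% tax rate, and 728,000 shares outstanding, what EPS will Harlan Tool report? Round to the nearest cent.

Pre-tax income = £1,429,000 − £316,300.00 = £1,112,700.00.
After tax at 29%: net income = £1,112,700.00 × 0.71 = £790,017.00.
Per share: £790,017.00 / 728,000 shares = £1.09.

£1.09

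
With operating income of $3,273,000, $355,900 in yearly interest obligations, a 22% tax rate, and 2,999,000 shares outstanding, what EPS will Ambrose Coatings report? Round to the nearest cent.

$0.76

Pre-tax income = $3,273,000 − $355,900.00 = $2,917,100.00.
Net income = $2,917,100.00 × (1 − 0.22) = $2,275,338.00.
EPS = $2,275,338.00 ÷ 2,999,000 = $0.76.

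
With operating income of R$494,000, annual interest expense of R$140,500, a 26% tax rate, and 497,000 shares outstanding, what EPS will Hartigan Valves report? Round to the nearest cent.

R$0.53

Interest = R$140,500.00, so EBT = R$494,000 − R$140,500.00 = R$353,500.00.
Net income = R$353,500.00 × (1 − 0.26) = R$261,590.00.
Per share: R$261,590.00 / 497,000 shares = R$0.53.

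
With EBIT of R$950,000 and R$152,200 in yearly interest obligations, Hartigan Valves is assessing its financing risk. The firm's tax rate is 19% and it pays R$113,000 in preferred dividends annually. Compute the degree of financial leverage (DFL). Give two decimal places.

Interest = R$152,200.00.
Pre-tax preferred-dividend burden = R$113,000 ÷ (1 − 0.19) = R$139,506.17.
DFL = EBIT ÷ [EBIT − I − D_p/(1−t)] = R$950,000 ÷ [R$950,000 − R$152,200.00 − R$139,506.17] = R$950,000 ÷ R$658,293.83 = 1.4431.

1.44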